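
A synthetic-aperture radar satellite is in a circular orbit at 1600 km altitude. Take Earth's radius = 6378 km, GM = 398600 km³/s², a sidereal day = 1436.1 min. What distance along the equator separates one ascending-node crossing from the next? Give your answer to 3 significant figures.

Semi-major axis a = 6378 + 1600 = 7978 km. Period T = 2π√(a³/μ) = 2π√(7978³/398600) = 7091.7 s = 118.20 min.
During one orbit Earth rotates (7091.7 / 86166) × 360° = 29.63°.
At the equator that is 29.63° × (2π·6378/360) km/° = 29.63 × 111.3 = 3298 km.

3300 km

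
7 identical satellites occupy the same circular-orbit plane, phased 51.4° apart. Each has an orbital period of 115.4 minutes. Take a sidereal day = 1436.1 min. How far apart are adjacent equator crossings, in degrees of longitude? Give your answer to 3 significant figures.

T = 115.4 min = 6924.0 s.
Single-satellite node shift = (6924.0/86166) × 360° = 28.93°.
With 7 satellites evenly phased, successive equator crossings are 28.93/7 = 4.133° apart.

4.13°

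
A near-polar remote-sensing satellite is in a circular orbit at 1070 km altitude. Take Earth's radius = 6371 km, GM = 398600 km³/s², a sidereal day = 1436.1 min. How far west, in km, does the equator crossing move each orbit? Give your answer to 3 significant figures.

Semi-major axis a = 6371 + 1070 = 7441 km. Period T = 2π√(a³/μ) = 2π√(7441³/398600) = 6387.9 s = 106.47 min.
During one orbit Earth rotates (6387.9 / 86166) × 360° = 26.69°.
At the equator that is 26.69° × (2π·6371/360) km/° = 26.69 × 111.2 = 2968 km.

2970 km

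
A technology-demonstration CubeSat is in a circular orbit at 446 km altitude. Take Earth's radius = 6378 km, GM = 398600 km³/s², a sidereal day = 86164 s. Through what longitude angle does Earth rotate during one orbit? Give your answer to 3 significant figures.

Semi-major axis a = 6378 + 446 = 6824 km. Period T = 2π√(a³/μ) = 2π√(6824³/398600) = 5610.1 s = 93.50 min.
During one orbit Earth rotates (5610.1 / 86164) × 360° = 23.44°.

23.4°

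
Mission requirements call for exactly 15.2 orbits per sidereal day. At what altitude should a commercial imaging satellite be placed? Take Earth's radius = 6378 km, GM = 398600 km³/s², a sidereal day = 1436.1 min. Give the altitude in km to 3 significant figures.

Required period T = 86166 / 15.2 = 5668.8 s.
From T = 2π√(a³/μ): a = (μ T²/4π²)^(1/3) = (398600 × 5668.8² / 4π²)^(1/3) = 6872 km.
Altitude h = a − R = 6872 − 6378 = 494 km.

494 km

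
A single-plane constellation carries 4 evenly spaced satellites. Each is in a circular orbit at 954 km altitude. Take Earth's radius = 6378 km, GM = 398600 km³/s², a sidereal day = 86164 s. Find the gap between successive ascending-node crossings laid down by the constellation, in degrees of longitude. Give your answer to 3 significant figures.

6.53°

Semi-major axis a = 6378 + 954 = 7332 km. Period T = 2π√(a³/μ) = 2π√(7332³/398600) = 6248.1 s = 104.13 min.
Single-satellite node shift = (6248.1/86164) × 360° = 26.10°.
With 4 satellites evenly phased, successive equator crossings are 26.10/4 = 6.526° apart.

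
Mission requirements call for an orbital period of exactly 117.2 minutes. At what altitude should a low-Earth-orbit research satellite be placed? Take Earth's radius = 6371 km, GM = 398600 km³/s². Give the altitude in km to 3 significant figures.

1560 km

T = 117.2 min = 7032.0 s.
From T = 2π√(a³/μ): a = (μ T²/4π²)^(1/3) = (398600 × 7032.0² / 4π²)^(1/3) = 7933 km.
Altitude h = a − R = 7933 − 6371 = 1562 km.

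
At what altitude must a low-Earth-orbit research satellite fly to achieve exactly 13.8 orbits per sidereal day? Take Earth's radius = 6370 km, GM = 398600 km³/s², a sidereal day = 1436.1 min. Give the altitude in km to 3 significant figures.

959 km

Required period T = 86166 / 13.8 = 6243.9 s.
From T = 2π√(a³/μ): a = (μ T²/4π²)^(1/3) = (398600 × 6243.9² / 4π²)^(1/3) = 7329 km.
Altitude h = a − R = 7329 − 6370 = 959 km.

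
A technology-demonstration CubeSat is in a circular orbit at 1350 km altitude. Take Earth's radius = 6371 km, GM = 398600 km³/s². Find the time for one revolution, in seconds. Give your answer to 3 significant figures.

6750 seconds

Semi-major axis a = 6371 + 1350 = 7721 km. Period T = 2π√(a³/μ) = 2π√(7721³/398600) = 6751.8 s = 112.53 min.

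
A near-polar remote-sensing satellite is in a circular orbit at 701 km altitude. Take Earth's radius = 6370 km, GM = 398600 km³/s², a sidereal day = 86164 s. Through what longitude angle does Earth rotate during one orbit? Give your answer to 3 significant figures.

24.7°

Semi-major axis a = 6370 + 701 = 7071 km. Period T = 2π√(a³/μ) = 2π√(7071³/398600) = 5917.4 s = 98.62 min.
During one orbit Earth rotates (5917.4 / 86164) × 360° = 24.72°.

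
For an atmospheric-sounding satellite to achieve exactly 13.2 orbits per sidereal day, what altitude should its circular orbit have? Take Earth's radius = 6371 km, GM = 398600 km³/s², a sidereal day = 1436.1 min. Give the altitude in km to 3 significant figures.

Required period T = 86166 / 13.2 = 6527.7 s.
From T = 2π√(a³/μ): a = (μ T²/4π²)^(1/3) = (398600 × 6527.7² / 4π²)^(1/3) = 7549 km.
Altitude h = a − R = 7549 − 6371 = 1178 km.

1180 km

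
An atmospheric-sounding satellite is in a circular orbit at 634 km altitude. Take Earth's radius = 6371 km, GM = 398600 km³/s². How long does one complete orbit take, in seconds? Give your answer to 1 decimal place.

Semi-major axis a = 6371 + 634 = 7005 km. Period T = 2π√(a³/μ) = 2π√(7005³/398600) = 5834.8 s = 97.25 min.

5834.8 seconds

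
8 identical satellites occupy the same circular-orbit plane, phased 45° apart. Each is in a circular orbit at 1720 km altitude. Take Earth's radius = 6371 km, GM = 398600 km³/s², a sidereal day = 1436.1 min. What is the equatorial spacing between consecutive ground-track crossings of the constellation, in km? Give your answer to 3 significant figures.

421 km

Semi-major axis a = 6371 + 1720 = 8091 km. Period T = 2π√(a³/μ) = 2π√(8091³/398600) = 7242.9 s = 120.72 min.
Single-satellite node shift = (7242.9/86166) × 360° = 30.26°.
With 8 satellites evenly phased, successive equator crossings are 30.26/8 = 3.783° apart.
That is 3.783 × 111.2 = 421 km at the equator.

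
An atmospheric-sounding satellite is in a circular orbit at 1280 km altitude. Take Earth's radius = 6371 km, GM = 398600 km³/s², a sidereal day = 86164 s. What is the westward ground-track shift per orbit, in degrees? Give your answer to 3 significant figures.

Semi-major axis a = 6371 + 1280 = 7651 km. Period T = 2π√(a³/μ) = 2π√(7651³/398600) = 6660.2 s = 111.00 min.
During one orbit Earth rotates (6660.2 / 86164) × 360° = 27.83°.

27.8°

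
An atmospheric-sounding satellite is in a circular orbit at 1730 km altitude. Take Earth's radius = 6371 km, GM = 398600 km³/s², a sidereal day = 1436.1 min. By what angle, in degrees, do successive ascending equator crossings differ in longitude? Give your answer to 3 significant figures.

30.3°

Semi-major axis a = 6371 + 1730 = 8101 km. Period T = 2π√(a³/μ) = 2π√(8101³/398600) = 7256.4 s = 120.94 min.
During one orbit Earth rotates (7256.4 / 86166) × 360° = 30.32°.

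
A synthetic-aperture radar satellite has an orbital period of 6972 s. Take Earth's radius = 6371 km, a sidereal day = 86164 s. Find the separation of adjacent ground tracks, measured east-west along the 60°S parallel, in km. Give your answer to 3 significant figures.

Node shift per orbit = (6972.0/86164) × 360° = 29.13°.
Equatorial spacing = 29.13 × 111.2 km/° = 3239 km.
At 60° latitude, spacing = 3239 × cos(60°) = 1620 km.

1620 km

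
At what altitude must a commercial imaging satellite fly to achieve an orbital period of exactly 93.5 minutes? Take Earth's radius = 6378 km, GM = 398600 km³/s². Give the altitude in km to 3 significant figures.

446 km

T = 93.5 min = 5610.0 s.
From T = 2π√(a³/μ): a = (μ T²/4π²)^(1/3) = (398600 × 5610.0² / 4π²)^(1/3) = 6824 km.
Altitude h = a − R = 6824 − 6378 = 446 km.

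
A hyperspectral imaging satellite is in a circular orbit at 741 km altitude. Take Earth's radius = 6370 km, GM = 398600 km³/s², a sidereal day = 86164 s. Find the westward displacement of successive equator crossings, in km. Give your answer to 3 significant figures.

Semi-major axis a = 6370 + 741 = 7111 km. Period T = 2π√(a³/μ) = 2π√(7111³/398600) = 5967.7 s = 99.46 min.
During one orbit Earth rotates (5967.7 / 86164) × 360° = 24.93°.
At the equator that is 24.93° × (2π·6370/360) km/° = 24.93 × 111.2 = 2772 km.

2770 km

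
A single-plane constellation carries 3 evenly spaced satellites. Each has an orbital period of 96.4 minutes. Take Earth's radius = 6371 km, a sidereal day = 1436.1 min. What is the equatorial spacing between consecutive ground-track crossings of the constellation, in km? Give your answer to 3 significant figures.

T = 96.4 min = 5784.0 s.
Single-satellite node shift = (5784.0/86166) × 360° = 24.17°.
With 3 satellites evenly phased, successive equator crossings are 24.17/3 = 8.055° apart.
That is 8.055 × 111.2 = 896 km at the equator.

896 km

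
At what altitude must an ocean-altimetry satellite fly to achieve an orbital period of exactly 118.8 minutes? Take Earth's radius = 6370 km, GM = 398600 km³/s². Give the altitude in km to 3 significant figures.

1640 km

T = 118.8 min = 7128.0 s.
From T = 2π√(a³/μ): a = (μ T²/4π²)^(1/3) = (398600 × 7128.0² / 4π²)^(1/3) = 8005 km.
Altitude h = a − R = 8005 − 6370 = 1635 km.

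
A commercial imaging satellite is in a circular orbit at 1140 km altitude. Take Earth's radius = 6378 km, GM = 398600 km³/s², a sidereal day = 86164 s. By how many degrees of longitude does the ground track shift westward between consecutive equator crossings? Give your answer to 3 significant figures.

27.1°

Semi-major axis a = 6378 + 1140 = 7518 km. Period T = 2π√(a³/μ) = 2π√(7518³/398600) = 6487.3 s = 108.12 min.
During one orbit Earth rotates (6487.3 / 86164) × 360° = 27.10°.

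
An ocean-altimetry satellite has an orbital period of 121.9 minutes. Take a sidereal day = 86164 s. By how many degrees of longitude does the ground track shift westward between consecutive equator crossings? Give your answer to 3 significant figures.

30.6°

T = 121.9 min = 7314.0 s.
During one orbit Earth rotates (7314.0 / 86164) × 360° = 30.56°.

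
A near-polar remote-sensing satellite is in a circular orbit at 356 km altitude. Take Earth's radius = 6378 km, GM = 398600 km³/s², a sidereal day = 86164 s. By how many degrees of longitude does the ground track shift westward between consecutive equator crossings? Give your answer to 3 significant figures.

23.0°

Semi-major axis a = 6378 + 356 = 6734 km. Period T = 2π√(a³/μ) = 2π√(6734³/398600) = 5499.5 s = 91.66 min.
During one orbit Earth rotates (5499.5 / 86164) × 360° = 22.98°.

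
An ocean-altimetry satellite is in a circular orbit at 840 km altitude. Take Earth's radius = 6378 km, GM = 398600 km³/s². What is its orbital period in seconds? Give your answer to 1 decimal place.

6102.9 seconds

Semi-major axis a = 6378 + 840 = 7218 km. Period T = 2π√(a³/μ) = 2π√(7218³/398600) = 6102.9 s = 101.72 min.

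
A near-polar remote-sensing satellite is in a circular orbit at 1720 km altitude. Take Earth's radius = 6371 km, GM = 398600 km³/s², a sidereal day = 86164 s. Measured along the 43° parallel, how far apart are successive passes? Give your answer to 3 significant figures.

Semi-major axis a = 6371 + 1720 = 8091 km. Period T = 2π√(a³/μ) = 2π√(8091³/398600) = 7242.9 s = 120.72 min.
Node shift per orbit = (7242.9/86164) × 360° = 30.26°.
Equatorial spacing = 30.26 × 111.2 km/° = 3365 km.
At 43° latitude, spacing = 3365 × cos(43°) = 2461 km.

2460 km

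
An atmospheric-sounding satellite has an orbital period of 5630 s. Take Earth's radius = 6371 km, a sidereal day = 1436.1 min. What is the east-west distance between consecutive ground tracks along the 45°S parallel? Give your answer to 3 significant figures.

1850 km

Node shift per orbit = (5630.0/86166) × 360° = 23.52°.
Equatorial spacing = 23.52 × 111.2 km/° = 2616 km.
At 45° latitude, spacing = 2616 × cos(45°) = 1849 km.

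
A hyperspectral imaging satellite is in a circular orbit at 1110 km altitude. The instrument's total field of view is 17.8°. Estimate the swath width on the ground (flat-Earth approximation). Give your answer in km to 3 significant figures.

Half-angle = 17.8°/2 = 8.9°.
Swath width ≈ 2h·tan(θ/2) = 2 × 1110 × tan(8.9°) = 347.6 km.

348 km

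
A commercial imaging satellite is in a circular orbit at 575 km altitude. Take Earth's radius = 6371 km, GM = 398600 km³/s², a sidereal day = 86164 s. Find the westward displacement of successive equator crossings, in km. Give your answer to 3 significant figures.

2680 km

Semi-major axis a = 6371 + 575 = 6946 km. Period T = 2π√(a³/μ) = 2π√(6946³/398600) = 5761.2 s = 96.02 min.
During one orbit Earth rotates (5761.2 / 86164) × 360° = 24.07°.
At the equator that is 24.07° × (2π·6371/360) km/° = 24.07 × 111.2 = 2677 km.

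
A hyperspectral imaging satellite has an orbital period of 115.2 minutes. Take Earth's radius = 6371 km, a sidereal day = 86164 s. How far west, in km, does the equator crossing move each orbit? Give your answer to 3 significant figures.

3210 km

T = 115.2 min = 6912.0 s.
During one orbit Earth rotates (6912.0 / 86164) × 360° = 28.88°.
At the equator that is 28.88° × (2π·6371/360) km/° = 28.88 × 111.2 = 3211 km.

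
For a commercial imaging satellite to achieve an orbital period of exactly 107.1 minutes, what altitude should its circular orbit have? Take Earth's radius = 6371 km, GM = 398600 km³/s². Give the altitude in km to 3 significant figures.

1100 km

T = 107.1 min = 6426.0 s.
From T = 2π√(a³/μ): a = (μ T²/4π²)^(1/3) = (398600 × 6426.0² / 4π²)^(1/3) = 7471 km.
Altitude h = a − R = 7471 − 6371 = 1100 km.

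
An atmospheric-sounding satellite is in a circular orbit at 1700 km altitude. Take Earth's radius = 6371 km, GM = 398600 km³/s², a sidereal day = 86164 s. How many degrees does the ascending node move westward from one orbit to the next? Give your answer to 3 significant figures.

Semi-major axis a = 6371 + 1700 = 8071 km. Period T = 2π√(a³/μ) = 2π√(8071³/398600) = 7216.1 s = 120.27 min.
During one orbit Earth rotates (7216.1 / 86164) × 360° = 30.15°.

30.1°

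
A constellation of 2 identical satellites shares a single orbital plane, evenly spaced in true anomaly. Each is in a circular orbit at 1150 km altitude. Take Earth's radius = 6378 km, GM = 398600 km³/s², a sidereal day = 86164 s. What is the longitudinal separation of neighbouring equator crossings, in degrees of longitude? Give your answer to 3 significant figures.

Semi-major axis a = 6378 + 1150 = 7528 km. Period T = 2π√(a³/μ) = 2π√(7528³/398600) = 6500.3 s = 108.34 min.
Single-satellite node shift = (6500.3/86164) × 360° = 27.16°.
With 2 satellites evenly phased, successive equator crossings are 27.16/2 = 13.579° apart.

13.6°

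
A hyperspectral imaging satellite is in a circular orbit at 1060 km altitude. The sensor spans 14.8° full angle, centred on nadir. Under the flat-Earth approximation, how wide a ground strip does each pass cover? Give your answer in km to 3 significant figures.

Half-angle = 14.8°/2 = 7.4°.
Swath width ≈ 2h·tan(θ/2) = 2 × 1060 × tan(7.4°) = 275.3 km.

275 km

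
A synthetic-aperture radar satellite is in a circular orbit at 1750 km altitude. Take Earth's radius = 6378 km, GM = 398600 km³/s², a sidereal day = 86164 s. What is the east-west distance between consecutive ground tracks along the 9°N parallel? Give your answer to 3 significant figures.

Semi-major axis a = 6378 + 1750 = 8128 km. Period T = 2π√(a³/μ) = 2π√(8128³/398600) = 7292.7 s = 121.54 min.
Node shift per orbit = (7292.7/86164) × 360° = 30.47°.
Equatorial spacing = 30.47 × 111.3 km/° = 3392 km.
At 9° latitude, spacing = 3392 × cos(9°) = 3350 km.

3350 km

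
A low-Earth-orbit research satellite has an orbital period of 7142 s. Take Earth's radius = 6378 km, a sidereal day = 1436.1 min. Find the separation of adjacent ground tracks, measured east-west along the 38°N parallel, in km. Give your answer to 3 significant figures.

2620 km

Node shift per orbit = (7142.0/86166) × 360° = 29.84°.
Equatorial spacing = 29.84 × 111.3 km/° = 3322 km.
At 38° latitude, spacing = 3322 × cos(38°) = 2617 km.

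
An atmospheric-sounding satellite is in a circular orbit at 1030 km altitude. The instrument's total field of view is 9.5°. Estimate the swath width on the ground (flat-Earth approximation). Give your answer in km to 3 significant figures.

Half-angle = 9.5°/2 = 4.75°.
Swath width ≈ 2h·tan(θ/2) = 2 × 1030 × tan(4.75°) = 171.2 km.

171 km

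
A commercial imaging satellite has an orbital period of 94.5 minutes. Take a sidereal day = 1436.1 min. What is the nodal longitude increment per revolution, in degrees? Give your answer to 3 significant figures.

23.7°

T = 94.5 min = 5670.0 s.
During one orbit Earth rotates (5670.0 / 86166) × 360° = 23.69°.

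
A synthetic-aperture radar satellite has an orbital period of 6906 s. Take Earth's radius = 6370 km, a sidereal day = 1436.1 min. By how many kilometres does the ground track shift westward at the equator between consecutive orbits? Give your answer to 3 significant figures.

During one orbit Earth rotates (6906.0 / 86166) × 360° = 28.85°.
At the equator that is 28.85° × (2π·6370/360) km/° = 28.85 × 111.2 = 3208 km.

3210 km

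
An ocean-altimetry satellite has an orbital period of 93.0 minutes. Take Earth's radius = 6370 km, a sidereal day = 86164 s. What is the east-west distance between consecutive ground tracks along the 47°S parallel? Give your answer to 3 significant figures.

T = 93.0 min = 5580.0 s.
Node shift per orbit = (5580.0/86164) × 360° = 23.31°.
Equatorial spacing = 23.31 × 111.2 km/° = 2592 km.
At 47° latitude, spacing = 2592 × cos(47°) = 1768 km.

1770 km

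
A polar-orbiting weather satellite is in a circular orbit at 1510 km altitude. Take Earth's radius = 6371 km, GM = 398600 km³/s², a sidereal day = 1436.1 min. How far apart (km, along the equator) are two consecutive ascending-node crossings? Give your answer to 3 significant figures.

Semi-major axis a = 6371 + 1510 = 7881 km. Period T = 2π√(a³/μ) = 2π√(7881³/398600) = 6962.8 s = 116.05 min.
During one orbit Earth rotates (6962.8 / 86166) × 360° = 29.09°.
At the equator that is 29.09° × (2π·6371/360) km/° = 29.09 × 111.2 = 3235 km.

3230 km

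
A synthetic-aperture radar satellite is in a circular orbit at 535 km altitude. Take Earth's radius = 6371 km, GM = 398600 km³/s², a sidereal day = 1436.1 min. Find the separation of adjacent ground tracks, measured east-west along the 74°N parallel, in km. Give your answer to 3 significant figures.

731 km

Semi-major axis a = 6371 + 535 = 6906 km. Period T = 2π√(a³/μ) = 2π√(6906³/398600) = 5711.5 s = 95.19 min.
Node shift per orbit = (5711.5/86166) × 360° = 23.86°.
Equatorial spacing = 23.86 × 111.2 km/° = 2653 km.
At 74° latitude, spacing = 2653 × cos(74°) = 731 km.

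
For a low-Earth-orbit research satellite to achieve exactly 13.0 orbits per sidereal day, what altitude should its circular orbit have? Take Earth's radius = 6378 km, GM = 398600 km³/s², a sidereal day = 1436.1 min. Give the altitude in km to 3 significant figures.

1250 km

Required period T = 86166 / 13.0 = 6628.2 s.
From T = 2π√(a³/μ): a = (μ T²/4π²)^(1/3) = (398600 × 6628.2² / 4π²)^(1/3) = 7626 km.
Altitude h = a − R = 7626 − 6378 = 1248 km.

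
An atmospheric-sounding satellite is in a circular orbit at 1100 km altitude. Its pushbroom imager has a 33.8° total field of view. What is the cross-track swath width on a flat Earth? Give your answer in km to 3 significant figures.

668 km

Half-angle = 33.8°/2 = 16.9°.
Swath width ≈ 2h·tan(θ/2) = 2 × 1100 × tan(16.9°) = 668.4 km.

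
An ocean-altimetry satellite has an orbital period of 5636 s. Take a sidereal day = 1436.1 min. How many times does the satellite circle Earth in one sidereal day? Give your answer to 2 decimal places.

15.29

Orbits per sidereal day = 86166 / 5636.0 = 15.289.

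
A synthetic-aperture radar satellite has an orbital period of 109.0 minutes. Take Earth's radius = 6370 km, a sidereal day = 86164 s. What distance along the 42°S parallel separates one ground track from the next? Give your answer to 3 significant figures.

2260 km

T = 109.0 min = 6540.0 s.
Node shift per orbit = (6540.0/86164) × 360° = 27.32°.
Equatorial spacing = 27.32 × 111.2 km/° = 3038 km.
At 42° latitude, spacing = 3038 × cos(42°) = 2258 km.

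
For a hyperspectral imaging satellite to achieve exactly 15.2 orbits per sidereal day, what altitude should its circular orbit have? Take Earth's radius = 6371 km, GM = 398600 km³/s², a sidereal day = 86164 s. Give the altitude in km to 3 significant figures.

Required period T = 86164 / 15.2 = 5668.7 s.
From T = 2π√(a³/μ): a = (μ T²/4π²)^(1/3) = (398600 × 5668.7² / 4π²)^(1/3) = 6871 km.
Altitude h = a − R = 6871 − 6371 = 500 km.

500 km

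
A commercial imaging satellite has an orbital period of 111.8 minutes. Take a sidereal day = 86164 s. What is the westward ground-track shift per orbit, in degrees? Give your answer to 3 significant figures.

T = 111.8 min = 6708.0 s.
During one orbit Earth rotates (6708.0 / 86164) × 360° = 28.03°.

28.0°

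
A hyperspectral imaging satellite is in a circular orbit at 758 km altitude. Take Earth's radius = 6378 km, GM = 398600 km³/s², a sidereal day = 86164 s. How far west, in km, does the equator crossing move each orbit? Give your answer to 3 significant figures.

2790 km

Semi-major axis a = 6378 + 758 = 7136 km. Period T = 2π√(a³/μ) = 2π√(7136³/398600) = 5999.2 s = 99.99 min.
During one orbit Earth rotates (5999.2 / 86164) × 360° = 25.07°.
At the equator that is 25.07° × (2π·6378/360) km/° = 25.07 × 111.3 = 2790 km.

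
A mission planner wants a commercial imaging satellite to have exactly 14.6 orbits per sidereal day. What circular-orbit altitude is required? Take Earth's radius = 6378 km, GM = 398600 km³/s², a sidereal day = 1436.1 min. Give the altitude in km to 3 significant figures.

Required period T = 86166 / 14.6 = 5901.8 s.
From T = 2π√(a³/μ): a = (μ T²/4π²)^(1/3) = (398600 × 5901.8² / 4π²)^(1/3) = 7059 km.
Altitude h = a − R = 7059 − 6378 = 681 km.

681 km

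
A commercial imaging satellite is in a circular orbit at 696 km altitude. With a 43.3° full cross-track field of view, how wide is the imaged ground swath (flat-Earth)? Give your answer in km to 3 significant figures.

Half-angle = 43.3°/2 = 21.65°.
Swath width ≈ 2h·tan(θ/2) = 2 × 696 × tan(21.65°) = 552.5 km.

553 km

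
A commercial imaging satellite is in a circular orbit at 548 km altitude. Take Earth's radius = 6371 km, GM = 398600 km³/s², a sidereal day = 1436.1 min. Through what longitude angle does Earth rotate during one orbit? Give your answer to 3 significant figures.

Semi-major axis a = 6371 + 548 = 6919 km. Period T = 2π√(a³/μ) = 2π√(6919³/398600) = 5727.6 s = 95.46 min.
During one orbit Earth rotates (5727.6 / 86166) × 360° = 23.93°.

23.9°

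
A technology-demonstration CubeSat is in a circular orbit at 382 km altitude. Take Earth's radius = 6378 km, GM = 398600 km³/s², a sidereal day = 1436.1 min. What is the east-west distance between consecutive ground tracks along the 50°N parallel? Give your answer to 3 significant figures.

1650 km

Semi-major axis a = 6378 + 382 = 6760 km. Period T = 2π√(a³/μ) = 2π√(6760³/398600) = 5531.4 s = 92.19 min.
Node shift per orbit = (5531.4/86166) × 360° = 23.11°.
Equatorial spacing = 23.11 × 111.3 km/° = 2573 km.
At 50° latitude, spacing = 2573 × cos(50°) = 1654 km.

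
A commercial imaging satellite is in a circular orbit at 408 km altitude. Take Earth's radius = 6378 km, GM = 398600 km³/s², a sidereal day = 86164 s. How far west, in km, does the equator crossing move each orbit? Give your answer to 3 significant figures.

2590 km

Semi-major axis a = 6378 + 408 = 6786 km. Period T = 2π√(a³/μ) = 2π√(6786³/398600) = 5563.3 s = 92.72 min.
During one orbit Earth rotates (5563.3 / 86164) × 360° = 23.24°.
At the equator that is 23.24° × (2π·6378/360) km/° = 23.24 × 111.3 = 2587 km.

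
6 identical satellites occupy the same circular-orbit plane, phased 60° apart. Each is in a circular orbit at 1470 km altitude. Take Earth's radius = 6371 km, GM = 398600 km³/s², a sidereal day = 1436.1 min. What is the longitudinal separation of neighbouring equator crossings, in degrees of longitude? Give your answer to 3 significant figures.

Semi-major axis a = 6371 + 1470 = 7841 km. Period T = 2π√(a³/μ) = 2π√(7841³/398600) = 6909.8 s = 115.16 min.
Single-satellite node shift = (6909.8/86166) × 360° = 28.87°.
With 6 satellites evenly phased, successive equator crossings are 28.87/6 = 4.812° apart.

4.81°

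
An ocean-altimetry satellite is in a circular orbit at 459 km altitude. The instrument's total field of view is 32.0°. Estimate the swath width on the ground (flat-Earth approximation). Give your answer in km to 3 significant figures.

263 km

Half-angle = 32.0°/2 = 16°.
Swath width ≈ 2h·tan(θ/2) = 2 × 459 × tan(16°) = 263.2 km.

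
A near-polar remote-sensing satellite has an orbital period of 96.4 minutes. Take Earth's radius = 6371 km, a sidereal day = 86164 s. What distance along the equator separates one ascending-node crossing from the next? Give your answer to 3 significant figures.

T = 96.4 min = 5784.0 s.
During one orbit Earth rotates (5784.0 / 86164) × 360° = 24.17°.
At the equator that is 24.17° × (2π·6371/360) km/° = 24.17 × 111.2 = 2687 km.

2690 km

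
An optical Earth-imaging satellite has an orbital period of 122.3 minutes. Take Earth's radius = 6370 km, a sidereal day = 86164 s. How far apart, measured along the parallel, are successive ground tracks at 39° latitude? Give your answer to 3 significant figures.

T = 122.3 min = 7338.0 s.
Node shift per orbit = (7338.0/86164) × 360° = 30.66°.
Equatorial spacing = 30.66 × 111.2 km/° = 3409 km.
At 39° latitude, spacing = 3409 × cos(39°) = 2649 km.

2650 km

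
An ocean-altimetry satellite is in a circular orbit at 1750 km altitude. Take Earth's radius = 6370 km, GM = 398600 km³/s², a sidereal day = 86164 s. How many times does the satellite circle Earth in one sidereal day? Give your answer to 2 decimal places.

11.83

Semi-major axis a = 6370 + 1750 = 8120 km. Period T = 2π√(a³/μ) = 2π√(8120³/398600) = 7281.9 s = 121.37 min.
Orbits per sidereal day = 86164 / 7281.9 = 11.833.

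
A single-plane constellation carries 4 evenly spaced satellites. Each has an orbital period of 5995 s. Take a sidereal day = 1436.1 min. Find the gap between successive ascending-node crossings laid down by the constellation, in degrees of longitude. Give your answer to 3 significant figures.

6.26°

Single-satellite node shift = (5995.0/86166) × 360° = 25.05°.
With 4 satellites evenly phased, successive equator crossings are 25.05/4 = 6.262° apart.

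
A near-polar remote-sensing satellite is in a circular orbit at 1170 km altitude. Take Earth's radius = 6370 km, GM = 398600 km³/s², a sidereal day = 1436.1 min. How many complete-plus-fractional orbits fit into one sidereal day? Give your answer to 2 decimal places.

Semi-major axis a = 6370 + 1170 = 7540 km. Period T = 2π√(a³/μ) = 2π√(7540³/398600) = 6515.8 s = 108.60 min.
Orbits per sidereal day = 86166 / 6515.8 = 13.224.

13.22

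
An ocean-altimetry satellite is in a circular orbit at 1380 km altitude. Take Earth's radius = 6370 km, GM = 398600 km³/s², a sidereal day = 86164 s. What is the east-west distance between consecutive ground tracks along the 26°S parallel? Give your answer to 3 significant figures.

2830 km

Semi-major axis a = 6370 + 1380 = 7750 km. Period T = 2π√(a³/μ) = 2π√(7750³/398600) = 6789.9 s = 113.17 min.
Node shift per orbit = (6789.9/86164) × 360° = 28.37°.
Equatorial spacing = 28.37 × 111.2 km/° = 3154 km.
At 26° latitude, spacing = 3154 × cos(26°) = 2835 km.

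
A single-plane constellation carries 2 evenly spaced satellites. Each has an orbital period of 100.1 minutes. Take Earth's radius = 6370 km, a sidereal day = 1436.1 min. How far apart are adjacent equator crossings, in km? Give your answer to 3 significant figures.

T = 100.1 min = 6006.0 s.
Single-satellite node shift = (6006.0/86166) × 360° = 25.09°.
With 2 satellites evenly phased, successive equator crossings are 25.09/2 = 12.546° apart.
That is 12.546 × 111.2 = 1395 km at the equator.

1390 km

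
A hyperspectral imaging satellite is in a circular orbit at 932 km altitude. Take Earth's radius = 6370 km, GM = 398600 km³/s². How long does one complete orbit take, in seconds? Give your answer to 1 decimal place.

6209.7 seconds

Semi-major axis a = 6370 + 932 = 7302 km. Period T = 2π√(a³/μ) = 2π√(7302³/398600) = 6209.7 s = 103.50 min.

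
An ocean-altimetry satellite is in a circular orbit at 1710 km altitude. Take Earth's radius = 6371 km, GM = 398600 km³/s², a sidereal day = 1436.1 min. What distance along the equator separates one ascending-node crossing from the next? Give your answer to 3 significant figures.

3360 km

Semi-major axis a = 6371 + 1710 = 8081 km. Period T = 2π√(a³/μ) = 2π√(8081³/398600) = 7229.5 s = 120.49 min.
During one orbit Earth rotates (7229.5 / 86166) × 360° = 30.20°.
At the equator that is 30.20° × (2π·6371/360) km/° = 30.20 × 111.2 = 3359 km.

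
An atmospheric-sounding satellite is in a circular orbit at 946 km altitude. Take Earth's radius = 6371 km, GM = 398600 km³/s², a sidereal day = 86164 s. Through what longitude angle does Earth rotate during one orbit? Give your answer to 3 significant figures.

26.0°

Semi-major axis a = 6371 + 946 = 7317 km. Period T = 2π√(a³/μ) = 2π√(7317³/398600) = 6228.9 s = 103.81 min.
During one orbit Earth rotates (6228.9 / 86164) × 360° = 26.02°.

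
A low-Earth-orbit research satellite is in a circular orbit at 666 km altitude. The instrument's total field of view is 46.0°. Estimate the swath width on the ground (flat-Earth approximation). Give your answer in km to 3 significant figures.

565 km

Half-angle = 46.0°/2 = 23°.
Swath width ≈ 2h·tan(θ/2) = 2 × 666 × tan(23°) = 565.4 km.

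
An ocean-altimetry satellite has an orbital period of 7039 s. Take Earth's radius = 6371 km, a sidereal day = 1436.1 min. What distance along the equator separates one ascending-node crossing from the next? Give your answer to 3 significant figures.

During one orbit Earth rotates (7039.0 / 86166) × 360° = 29.41°.
At the equator that is 29.41° × (2π·6371/360) km/° = 29.41 × 111.2 = 3270 km.

3270 km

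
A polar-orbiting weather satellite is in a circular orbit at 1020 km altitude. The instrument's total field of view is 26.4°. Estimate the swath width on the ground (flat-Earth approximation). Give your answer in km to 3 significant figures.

478 km

Half-angle = 26.4°/2 = 13.2°.
Swath width ≈ 2h·tan(θ/2) = 2 × 1020 × tan(13.2°) = 478.5 km.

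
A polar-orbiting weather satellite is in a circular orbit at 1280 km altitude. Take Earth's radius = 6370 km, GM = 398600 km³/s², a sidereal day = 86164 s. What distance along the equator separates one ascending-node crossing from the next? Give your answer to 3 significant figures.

3090 km

Semi-major axis a = 6370 + 1280 = 7650 km. Period T = 2π√(a³/μ) = 2π√(7650³/398600) = 6658.9 s = 110.98 min.
During one orbit Earth rotates (6658.9 / 86164) × 360° = 27.82°.
At the equator that is 27.82° × (2π·6370/360) km/° = 27.82 × 111.2 = 3093 km.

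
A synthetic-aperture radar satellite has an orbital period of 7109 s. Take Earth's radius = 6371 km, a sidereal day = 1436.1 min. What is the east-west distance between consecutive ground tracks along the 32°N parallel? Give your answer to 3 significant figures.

2800 km

Node shift per orbit = (7109.0/86166) × 360° = 29.70°.
Equatorial spacing = 29.70 × 111.2 km/° = 3303 km.
At 32° latitude, spacing = 3303 × cos(32°) = 2801 km.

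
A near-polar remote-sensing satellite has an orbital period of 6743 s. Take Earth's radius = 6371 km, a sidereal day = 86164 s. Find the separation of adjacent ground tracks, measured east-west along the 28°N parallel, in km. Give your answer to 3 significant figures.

Node shift per orbit = (6743.0/86164) × 360° = 28.17°.
Equatorial spacing = 28.17 × 111.2 km/° = 3133 km.
At 28° latitude, spacing = 3133 × cos(28°) = 2766 km.

2770 km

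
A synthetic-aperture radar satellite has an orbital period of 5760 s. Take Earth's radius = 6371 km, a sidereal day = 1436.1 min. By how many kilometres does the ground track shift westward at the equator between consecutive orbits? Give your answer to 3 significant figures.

2680 km

During one orbit Earth rotates (5760.0 / 86166) × 360° = 24.07°.
At the equator that is 24.07° × (2π·6371/360) km/° = 24.07 × 111.2 = 2676 km.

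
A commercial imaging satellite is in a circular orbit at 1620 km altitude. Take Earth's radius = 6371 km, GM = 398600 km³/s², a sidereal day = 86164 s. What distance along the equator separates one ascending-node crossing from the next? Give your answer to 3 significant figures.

3300 km

Semi-major axis a = 6371 + 1620 = 7991 km. Period T = 2π√(a³/μ) = 2π√(7991³/398600) = 7109.1 s = 118.48 min.
During one orbit Earth rotates (7109.1 / 86164) × 360° = 29.70°.
At the equator that is 29.70° × (2π·6371/360) km/° = 29.70 × 111.2 = 3303 km.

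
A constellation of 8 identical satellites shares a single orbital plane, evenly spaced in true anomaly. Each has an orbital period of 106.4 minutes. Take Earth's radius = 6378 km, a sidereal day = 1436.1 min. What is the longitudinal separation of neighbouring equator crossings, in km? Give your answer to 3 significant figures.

371 km

T = 106.4 min = 6384.0 s.
Single-satellite node shift = (6384.0/86166) × 360° = 26.67°.
With 8 satellites evenly phased, successive equator crossings are 26.67/8 = 3.334° apart.
That is 3.334 × 111.3 = 371 km at the equator.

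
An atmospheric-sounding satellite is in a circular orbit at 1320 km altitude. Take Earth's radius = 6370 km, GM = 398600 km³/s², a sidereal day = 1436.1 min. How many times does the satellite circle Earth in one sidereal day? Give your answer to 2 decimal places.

12.84

Semi-major axis a = 6370 + 1320 = 7690 km. Period T = 2π√(a³/μ) = 2π√(7690³/398600) = 6711.2 s = 111.85 min.
Orbits per sidereal day = 86166 / 6711.2 = 12.839.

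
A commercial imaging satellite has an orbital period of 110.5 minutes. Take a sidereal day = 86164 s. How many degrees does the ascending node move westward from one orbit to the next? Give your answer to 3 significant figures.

27.7°

T = 110.5 min = 6630.0 s.
During one orbit Earth rotates (6630.0 / 86164) × 360° = 27.70°.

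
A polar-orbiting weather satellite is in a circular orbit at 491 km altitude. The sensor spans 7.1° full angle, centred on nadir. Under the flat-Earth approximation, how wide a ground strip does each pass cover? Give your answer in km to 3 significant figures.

Half-angle = 7.1°/2 = 3.55°.
Swath width ≈ 2h·tan(θ/2) = 2 × 491 × tan(3.55°) = 60.9 km.

60.9 km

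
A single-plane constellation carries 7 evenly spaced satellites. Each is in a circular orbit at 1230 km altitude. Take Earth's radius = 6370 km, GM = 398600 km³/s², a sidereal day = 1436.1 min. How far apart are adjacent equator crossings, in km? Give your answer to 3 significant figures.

Semi-major axis a = 6370 + 1230 = 7600 km. Period T = 2π√(a³/μ) = 2π√(7600³/398600) = 6593.7 s = 109.90 min.
Single-satellite node shift = (6593.7/86166) × 360° = 27.55°.
With 7 satellites evenly phased, successive equator crossings are 27.55/7 = 3.936° apart.
That is 3.936 × 111.2 = 438 km at the equator.

438 km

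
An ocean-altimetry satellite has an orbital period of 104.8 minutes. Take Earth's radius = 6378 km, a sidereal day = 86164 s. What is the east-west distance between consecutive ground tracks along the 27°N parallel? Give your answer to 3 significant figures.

T = 104.8 min = 6288.0 s.
Node shift per orbit = (6288.0/86164) × 360° = 26.27°.
Equatorial spacing = 26.27 × 111.3 km/° = 2924 km.
At 27° latitude, spacing = 2924 × cos(27°) = 2606 km.

2610 km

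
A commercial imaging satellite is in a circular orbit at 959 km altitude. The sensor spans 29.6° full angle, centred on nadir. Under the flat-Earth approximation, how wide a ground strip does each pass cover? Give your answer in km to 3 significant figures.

507 km

Half-angle = 29.6°/2 = 14.8°.
Swath width ≈ 2h·tan(θ/2) = 2 × 959 × tan(14.8°) = 506.8 km.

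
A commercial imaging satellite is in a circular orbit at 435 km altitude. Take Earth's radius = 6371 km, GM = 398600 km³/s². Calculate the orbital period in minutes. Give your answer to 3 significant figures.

93.1 min

Semi-major axis a = 6371 + 435 = 6806 km. Period T = 2π√(a³/μ) = 2π√(6806³/398600) = 5587.9 s = 93.13 min.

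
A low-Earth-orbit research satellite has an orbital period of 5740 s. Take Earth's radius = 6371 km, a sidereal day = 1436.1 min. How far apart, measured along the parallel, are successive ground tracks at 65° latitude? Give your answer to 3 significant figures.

1130 km

Node shift per orbit = (5740.0/86166) × 360° = 23.98°.
Equatorial spacing = 23.98 × 111.2 km/° = 2667 km.
At 65° latitude, spacing = 2667 × cos(65°) = 1127 km.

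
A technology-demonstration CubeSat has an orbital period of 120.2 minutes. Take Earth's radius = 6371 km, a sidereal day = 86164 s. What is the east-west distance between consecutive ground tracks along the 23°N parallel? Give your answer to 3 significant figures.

T = 120.2 min = 7212.0 s.
Node shift per orbit = (7212.0/86164) × 360° = 30.13°.
Equatorial spacing = 30.13 × 111.2 km/° = 3351 km.
At 23° latitude, spacing = 3351 × cos(23°) = 3084 km.

3080 km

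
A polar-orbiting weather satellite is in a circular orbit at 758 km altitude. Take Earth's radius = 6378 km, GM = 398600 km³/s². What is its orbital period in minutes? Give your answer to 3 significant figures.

Semi-major axis a = 6378 + 758 = 7136 km. Period T = 2π√(a³/μ) = 2π√(7136³/398600) = 5999.2 s = 99.99 min.

100.0 min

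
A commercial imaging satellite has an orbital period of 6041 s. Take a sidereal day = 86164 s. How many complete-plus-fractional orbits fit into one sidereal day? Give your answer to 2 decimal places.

Orbits per sidereal day = 86164 / 6041.0 = 14.263.

14.26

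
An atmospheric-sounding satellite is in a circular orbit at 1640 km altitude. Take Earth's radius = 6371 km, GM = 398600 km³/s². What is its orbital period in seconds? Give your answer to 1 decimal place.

Semi-major axis a = 6371 + 1640 = 8011 km. Period T = 2π√(a³/μ) = 2π√(8011³/398600) = 7135.8 s = 118.93 min.

7135.8 seconds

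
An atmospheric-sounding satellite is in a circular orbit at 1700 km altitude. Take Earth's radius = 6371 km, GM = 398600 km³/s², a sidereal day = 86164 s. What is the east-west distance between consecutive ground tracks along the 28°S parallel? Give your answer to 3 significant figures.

2960 km

Semi-major axis a = 6371 + 1700 = 8071 km. Period T = 2π√(a³/μ) = 2π√(8071³/398600) = 7216.1 s = 120.27 min.
Node shift per orbit = (7216.1/86164) × 360° = 30.15°.
Equatorial spacing = 30.15 × 111.2 km/° = 3352 km.
At 28° latitude, spacing = 3352 × cos(28°) = 2960 km.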